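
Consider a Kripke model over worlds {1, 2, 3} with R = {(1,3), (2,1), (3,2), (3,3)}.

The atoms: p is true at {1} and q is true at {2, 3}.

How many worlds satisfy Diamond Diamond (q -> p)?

1

1: successors {3}; Diamond (q -> p) there: 3:F. ✗
2: successors {1}; Diamond (q -> p) there: 1:F. ✗
3: successors {2, 3}; Diamond (q -> p) there: 2:T, 3:F. ✓
Satisfying worlds: {3}.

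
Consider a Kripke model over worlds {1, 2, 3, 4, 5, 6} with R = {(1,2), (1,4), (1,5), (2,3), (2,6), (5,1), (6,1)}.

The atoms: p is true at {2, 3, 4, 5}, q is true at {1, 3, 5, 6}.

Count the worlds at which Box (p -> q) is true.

1: successors {2, 4, 5}; p -> q there: 2:F, 4:F, 5:T. ✗
2: successors {3, 6}; p -> q there: 3:T, 6:T. ✓
3: no successors, so Box (p -> q) holds vacuously. ✓
4: no successors, so Box (p -> q) holds vacuously. ✓
5: successors {1}; p -> q there: 1:T. ✓
6: successors {1}; p -> q there: 1:T. ✓
Satisfying worlds: {2, 3, 4, 5, 6}.

5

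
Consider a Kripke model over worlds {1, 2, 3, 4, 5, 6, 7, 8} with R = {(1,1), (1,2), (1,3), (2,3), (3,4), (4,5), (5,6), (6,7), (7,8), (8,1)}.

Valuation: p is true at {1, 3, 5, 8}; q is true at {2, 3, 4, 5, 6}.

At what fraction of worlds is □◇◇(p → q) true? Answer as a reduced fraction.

3/4

1: successors {1, 2, 3}; ◇◇(p → q) there: 1:T, 2:T, 3:T. ✓
2: successors {3}; ◇◇(p → q) there: 3:T. ✓
3: successors {4}; ◇◇(p → q) there: 4:T. ✓
4: successors {5}; ◇◇(p → q) there: 5:T. ✓
5: successors {6}; ◇◇(p → q) there: 6:F. ✗
6: successors {7}; ◇◇(p → q) there: 7:F. ✗
7: successors {8}; ◇◇(p → q) there: 8:T. ✓
8: successors {1}; ◇◇(p → q) there: 1:T. ✓
That's 6 of 8 worlds, so 6/8 = 3/4.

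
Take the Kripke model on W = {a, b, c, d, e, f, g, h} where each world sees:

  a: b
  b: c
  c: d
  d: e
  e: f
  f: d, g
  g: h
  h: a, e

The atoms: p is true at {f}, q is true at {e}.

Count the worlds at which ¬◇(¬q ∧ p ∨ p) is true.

7

a: ◇(¬q ∧ p ∨ p) is F. ✓
b: ◇(¬q ∧ p ∨ p) is F. ✓
c: ◇(¬q ∧ p ∨ p) is F. ✓
d: ◇(¬q ∧ p ∨ p) is F. ✓
e: ◇(¬q ∧ p ∨ p) is T. ✗
f: ◇(¬q ∧ p ∨ p) is F. ✓
g: ◇(¬q ∧ p ∨ p) is F. ✓
h: ◇(¬q ∧ p ∨ p) is F. ✓
Satisfying worlds: {a, b, c, d, f, g, h}.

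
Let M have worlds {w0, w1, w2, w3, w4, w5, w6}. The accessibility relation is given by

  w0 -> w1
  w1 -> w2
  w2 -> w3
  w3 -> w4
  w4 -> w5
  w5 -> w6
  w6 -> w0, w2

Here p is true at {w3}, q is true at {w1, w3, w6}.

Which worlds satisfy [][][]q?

w0: successors {w1}; [][]q there: w1:T. ✓
w1: successors {w2}; [][]q there: w2:F. ✗
w2: successors {w3}; [][]q there: w3:F. ✗
w3: successors {w4}; [][]q there: w4:T. ✓
w4: successors {w5}; [][]q there: w5:F. ✗
w5: successors {w6}; [][]q there: w6:T. ✓
w6: successors {w0, w2}; [][]q there: w0:F, w2:F. ✗

{w0, w3, w5}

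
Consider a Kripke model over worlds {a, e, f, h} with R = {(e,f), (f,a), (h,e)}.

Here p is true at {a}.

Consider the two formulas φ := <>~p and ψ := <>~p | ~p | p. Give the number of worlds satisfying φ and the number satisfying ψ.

2 and 4

For <>~p:
a: no successors, so <>~p fails. ✗
e: successors {f}; ~p there: f:T. ✓
f: successors {a}; ~p there: a:F. ✗
h: successors {e}; ~p there: e:T. ✓
— 2 worlds.
For <>~p | ~p | p:
a: <>~p | ~p is F, p is T. ✓
e: <>~p | ~p is T, p is F. ✓
f: <>~p | ~p is T, p is F. ✓
h: <>~p | ~p is T, p is F. ✓
— 4 worlds.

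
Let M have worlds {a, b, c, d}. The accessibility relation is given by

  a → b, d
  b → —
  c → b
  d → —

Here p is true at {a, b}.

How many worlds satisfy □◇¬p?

2

a: successors {b, d}; ◇¬p there: b:F, d:F. ✗
b: no successors, so □◇¬p holds vacuously. ✓
c: successors {b}; ◇¬p there: b:F. ✗
d: no successors, so □◇¬p holds vacuously. ✓
Satisfying worlds: {b, d}.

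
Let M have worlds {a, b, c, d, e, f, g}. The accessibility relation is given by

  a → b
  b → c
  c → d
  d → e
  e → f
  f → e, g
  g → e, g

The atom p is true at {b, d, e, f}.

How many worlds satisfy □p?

a: successors {b}; p there: b:T. ✓
b: successors {c}; p there: c:F. ✗
c: successors {d}; p there: d:T. ✓
d: successors {e}; p there: e:T. ✓
e: successors {f}; p there: f:T. ✓
f: successors {e, g}; p there: e:T, g:F. ✗
g: successors {e, g}; p there: e:T, g:F. ✗
Satisfying worlds: {a, c, d, e}.

4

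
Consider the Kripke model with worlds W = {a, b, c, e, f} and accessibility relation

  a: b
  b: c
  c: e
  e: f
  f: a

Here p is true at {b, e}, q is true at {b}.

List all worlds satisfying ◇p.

a: successors {b}; p there: b:T. ✓
b: successors {c}; p there: c:F. ✗
c: successors {e}; p there: e:T. ✓
e: successors {f}; p there: f:F. ✗
f: successors {a}; p there: a:F. ✗

{a, c}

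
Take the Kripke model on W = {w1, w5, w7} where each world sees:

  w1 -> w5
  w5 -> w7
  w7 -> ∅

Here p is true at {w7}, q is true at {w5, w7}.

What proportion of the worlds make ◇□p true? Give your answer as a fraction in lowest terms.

2/3

w1: successors {w5}; □p there: w5:T. ✓
w5: successors {w7}; □p there: w7:T. ✓
w7: no successors, so ◇□p fails. ✗
That's 2 of 3 worlds, so 2/3.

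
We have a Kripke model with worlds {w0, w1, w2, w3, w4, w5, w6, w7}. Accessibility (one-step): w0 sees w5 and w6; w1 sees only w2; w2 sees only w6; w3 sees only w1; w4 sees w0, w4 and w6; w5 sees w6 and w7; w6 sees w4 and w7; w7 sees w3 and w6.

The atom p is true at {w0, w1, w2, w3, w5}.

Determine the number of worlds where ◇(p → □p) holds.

7

w0: successors {w5, w6}; p → □p there: w5:F, w6:T. ✓
w1: successors {w2}; p → □p there: w2:F. ✗
w2: successors {w6}; p → □p there: w6:T. ✓
w3: successors {w1}; p → □p there: w1:T. ✓
w4: successors {w0, w4, w6}; p → □p there: w0:F, w4:T, w6:T. ✓
w5: successors {w6, w7}; p → □p there: w6:T, w7:T. ✓
w6: successors {w4, w7}; p → □p there: w4:T, w7:T. ✓
w7: successors {w3, w6}; p → □p there: w3:T, w6:T. ✓
Satisfying worlds: {w0, w2, w3, w4, w5, w6, w7}.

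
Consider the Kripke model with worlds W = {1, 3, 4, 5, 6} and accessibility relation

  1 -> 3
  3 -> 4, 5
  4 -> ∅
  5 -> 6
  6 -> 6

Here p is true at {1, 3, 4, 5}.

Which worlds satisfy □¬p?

{4, 5, 6}

1: successors {3}; ¬p there: 3:F. ✗
3: successors {4, 5}; ¬p there: 4:F, 5:F. ✗
4: no successors, so □¬p holds vacuously. ✓
5: successors {6}; ¬p there: 6:T. ✓
6: successors {6}; ¬p there: 6:T. ✓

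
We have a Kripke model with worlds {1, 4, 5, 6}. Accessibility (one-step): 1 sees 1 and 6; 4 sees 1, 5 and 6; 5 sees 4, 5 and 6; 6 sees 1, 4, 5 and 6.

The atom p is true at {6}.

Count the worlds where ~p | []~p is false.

1: ~p is T, []~p is F. ✓
4: ~p is T, []~p is F. ✓
5: ~p is T, []~p is F. ✓
6: ~p is F, []~p is F. ✗
Satisfying worlds: {1, 4, 5}.
So ~p | []~p fails at the other 1 world.

1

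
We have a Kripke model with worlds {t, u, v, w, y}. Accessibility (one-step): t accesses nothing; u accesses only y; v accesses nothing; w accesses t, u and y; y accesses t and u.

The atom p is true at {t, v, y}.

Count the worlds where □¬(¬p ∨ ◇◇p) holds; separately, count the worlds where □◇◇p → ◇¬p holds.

For □¬(¬p ∨ ◇◇p):
t: no successors, so □¬(¬p ∨ ◇◇p) holds vacuously. ✓
u: successors {y}; ¬(¬p ∨ ◇◇p) there: y:F. ✗
v: no successors, so □¬(¬p ∨ ◇◇p) holds vacuously. ✓
w: successors {t, u, y}; ¬(¬p ∨ ◇◇p) there: t:T, u:F, y:F. ✗
y: successors {t, u}; ¬(¬p ∨ ◇◇p) there: t:T, u:F. ✗
— 2 worlds.
For □◇◇p → ◇¬p:
t: □◇◇p is T, ◇¬p is F. ✗
u: □◇◇p is T, ◇¬p is F. ✗
v: □◇◇p is T, ◇¬p is F. ✗
w: □◇◇p is F, ◇¬p is T. ✓
y: □◇◇p is F, ◇¬p is T. ✓
— 2 worlds.

2 and 2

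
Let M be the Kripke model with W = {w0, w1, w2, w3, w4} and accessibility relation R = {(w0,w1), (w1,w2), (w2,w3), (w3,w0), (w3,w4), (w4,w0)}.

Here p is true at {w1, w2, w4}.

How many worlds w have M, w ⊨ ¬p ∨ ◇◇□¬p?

3

w0: ¬p is T, ◇◇□¬p is T. ✓
w1: ¬p is F, ◇◇□¬p is F. ✗
w2: ¬p is F, ◇◇□¬p is T. ✓
w3: ¬p is T, ◇◇□¬p is F. ✓
w4: ¬p is F, ◇◇□¬p is F. ✗
Satisfying worlds: {w0, w2, w3}.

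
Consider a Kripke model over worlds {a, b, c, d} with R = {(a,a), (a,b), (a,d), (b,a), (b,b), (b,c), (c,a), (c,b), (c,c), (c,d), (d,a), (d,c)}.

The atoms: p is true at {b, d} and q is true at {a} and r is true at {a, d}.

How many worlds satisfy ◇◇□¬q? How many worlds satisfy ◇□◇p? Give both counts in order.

0 and 3

For ◇◇□¬q:
a: successors {a, b, d}; ◇□¬q there: a:F, b:F, d:F. ✗
b: successors {a, b, c}; ◇□¬q there: a:F, b:F, c:F. ✗
c: successors {a, b, c, d}; ◇□¬q there: a:F, b:F, c:F, d:F. ✗
d: successors {a, c}; ◇□¬q there: a:F, c:F. ✗
— 0 worlds.
For ◇□◇p:
a: successors {a, b, d}; □◇p there: a:F, b:T, d:T. ✓
b: successors {a, b, c}; □◇p there: a:F, b:T, c:F. ✓
c: successors {a, b, c, d}; □◇p there: a:F, b:T, c:F, d:T. ✓
d: successors {a, c}; □◇p there: a:F, c:F. ✗
— 3 worlds.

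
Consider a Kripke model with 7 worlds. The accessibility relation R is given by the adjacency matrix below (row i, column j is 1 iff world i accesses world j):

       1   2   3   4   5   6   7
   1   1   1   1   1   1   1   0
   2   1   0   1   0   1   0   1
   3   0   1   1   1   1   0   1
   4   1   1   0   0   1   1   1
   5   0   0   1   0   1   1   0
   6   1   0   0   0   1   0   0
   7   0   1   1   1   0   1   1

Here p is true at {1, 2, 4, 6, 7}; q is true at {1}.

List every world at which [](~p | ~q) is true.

{3, 5, 7}

1: successors {1, 2, 3, 4, 5, 6}; ~p | ~q there: 1:F, 2:T, 3:T, 4:T, 5:T, 6:T. ✗
2: successors {1, 3, 5, 7}; ~p | ~q there: 1:F, 3:T, 5:T, 7:T. ✗
3: successors {2, 3, 4, 5, 7}; ~p | ~q there: 2:T, 3:T, 4:T, 5:T, 7:T. ✓
4: successors {1, 2, 5, 6, 7}; ~p | ~q there: 1:F, 2:T, 5:T, 6:T, 7:T. ✗
5: successors {3, 5, 6}; ~p | ~q there: 3:T, 5:T, 6:T. ✓
6: successors {1, 5}; ~p | ~q there: 1:F, 5:T. ✗
7: successors {2, 3, 4, 6, 7}; ~p | ~q there: 2:T, 3:T, 4:T, 6:T, 7:T. ✓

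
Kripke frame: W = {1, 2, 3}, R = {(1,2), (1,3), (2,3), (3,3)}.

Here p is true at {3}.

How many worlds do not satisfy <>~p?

2

1: successors {2, 3}; ~p there: 2:T, 3:F. ✓
2: successors {3}; ~p there: 3:F. ✗
3: successors {3}; ~p there: 3:F. ✗
Satisfying worlds: {1}.
So <>~p fails at the other 2 worlds.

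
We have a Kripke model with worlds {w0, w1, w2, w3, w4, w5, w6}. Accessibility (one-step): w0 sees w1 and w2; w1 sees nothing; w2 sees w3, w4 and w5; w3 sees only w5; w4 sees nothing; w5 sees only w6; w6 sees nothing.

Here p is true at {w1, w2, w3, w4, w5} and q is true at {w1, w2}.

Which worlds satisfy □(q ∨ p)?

w0: successors {w1, w2}; q ∨ p there: w1:T, w2:T. ✓
w1: no successors, so □(q ∨ p) holds vacuously. ✓
w2: successors {w3, w4, w5}; q ∨ p there: w3:T, w4:T, w5:T. ✓
w3: successors {w5}; q ∨ p there: w5:T. ✓
w4: no successors, so □(q ∨ p) holds vacuously. ✓
w5: successors {w6}; q ∨ p there: w6:F. ✗
w6: no successors, so □(q ∨ p) holds vacuously. ✓

{w0, w1, w2, w3, w4, w6}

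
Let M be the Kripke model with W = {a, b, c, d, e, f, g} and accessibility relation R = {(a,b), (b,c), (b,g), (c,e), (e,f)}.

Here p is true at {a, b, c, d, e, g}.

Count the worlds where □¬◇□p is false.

a: successors {b}; ¬◇□p there: b:F. ✗
b: successors {c, g}; ¬◇□p there: c:T, g:T. ✓
c: successors {e}; ¬◇□p there: e:F. ✗
d: no successors, so □¬◇□p holds vacuously. ✓
e: successors {f}; ¬◇□p there: f:T. ✓
f: no successors, so □¬◇□p holds vacuously. ✓
g: no successors, so □¬◇□p holds vacuously. ✓
Satisfying worlds: {b, d, e, f, g}.
So □¬◇□p fails at the other 2 worlds.

2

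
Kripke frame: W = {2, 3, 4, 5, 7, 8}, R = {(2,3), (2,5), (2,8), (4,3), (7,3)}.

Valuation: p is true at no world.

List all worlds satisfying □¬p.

{2, 3, 4, 5, 7, 8}

2: successors {3, 5, 8}; ¬p there: 3:T, 5:T, 8:T. ✓
3: no successors, so □¬p holds vacuously. ✓
4: successors {3}; ¬p there: 3:T. ✓
5: no successors, so □¬p holds vacuously. ✓
7: successors {3}; ¬p there: 3:T. ✓
8: no successors, so □¬p holds vacuously. ✓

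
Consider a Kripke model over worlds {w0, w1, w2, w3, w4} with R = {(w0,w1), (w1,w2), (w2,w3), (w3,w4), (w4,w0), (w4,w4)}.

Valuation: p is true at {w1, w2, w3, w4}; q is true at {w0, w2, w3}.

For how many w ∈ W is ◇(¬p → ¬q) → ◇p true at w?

5

w0: ◇(¬p → ¬q) is T, ◇p is T. ✓
w1: ◇(¬p → ¬q) is T, ◇p is T. ✓
w2: ◇(¬p → ¬q) is T, ◇p is T. ✓
w3: ◇(¬p → ¬q) is T, ◇p is T. ✓
w4: ◇(¬p → ¬q) is T, ◇p is T. ✓
Satisfying worlds: {w0, w1, w2, w3, w4}.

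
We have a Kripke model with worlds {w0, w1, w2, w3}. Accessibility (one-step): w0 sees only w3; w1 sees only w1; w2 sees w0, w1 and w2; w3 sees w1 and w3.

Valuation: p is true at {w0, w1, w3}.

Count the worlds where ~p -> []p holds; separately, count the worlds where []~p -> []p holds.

3 and 4

For ~p -> []p:
w0: ~p is F, []p is T. ✓
w1: ~p is F, []p is T. ✓
w2: ~p is T, []p is F. ✗
w3: ~p is F, []p is T. ✓
— 3 worlds.
For []~p -> []p:
w0: []~p is F, []p is T. ✓
w1: []~p is F, []p is T. ✓
w2: []~p is F, []p is F. ✓
w3: []~p is F, []p is T. ✓
— 4 worlds.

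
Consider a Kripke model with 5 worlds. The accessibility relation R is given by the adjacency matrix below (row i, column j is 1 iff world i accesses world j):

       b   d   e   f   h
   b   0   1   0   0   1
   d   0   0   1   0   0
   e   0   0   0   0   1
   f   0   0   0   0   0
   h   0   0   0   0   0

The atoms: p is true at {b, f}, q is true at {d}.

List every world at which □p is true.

b: successors {d, h}; p there: d:F, h:F. ✗
d: successors {e}; p there: e:F. ✗
e: successors {h}; p there: h:F. ✗
f: no successors, so □p holds vacuously. ✓
h: no successors, so □p holds vacuously. ✓

{f, h}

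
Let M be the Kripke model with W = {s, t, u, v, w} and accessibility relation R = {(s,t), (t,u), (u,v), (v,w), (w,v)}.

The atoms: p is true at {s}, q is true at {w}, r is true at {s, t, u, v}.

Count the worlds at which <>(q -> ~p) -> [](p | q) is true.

s: <>(q -> ~p) is T, [](p | q) is F. ✗
t: <>(q -> ~p) is T, [](p | q) is F. ✗
u: <>(q -> ~p) is T, [](p | q) is F. ✗
v: <>(q -> ~p) is T, [](p | q) is T. ✓
w: <>(q -> ~p) is T, [](p | q) is F. ✗
Satisfying worlds: {v}.

1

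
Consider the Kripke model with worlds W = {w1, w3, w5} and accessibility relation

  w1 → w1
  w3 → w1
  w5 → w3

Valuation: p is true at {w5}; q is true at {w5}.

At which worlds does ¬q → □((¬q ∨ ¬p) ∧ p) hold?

{w5}

w1: ¬q is T, □((¬q ∨ ¬p) ∧ p) is F. ✗
w3: ¬q is T, □((¬q ∨ ¬p) ∧ p) is F. ✗
w5: ¬q is F, □((¬q ∨ ¬p) ∧ p) is F. ✓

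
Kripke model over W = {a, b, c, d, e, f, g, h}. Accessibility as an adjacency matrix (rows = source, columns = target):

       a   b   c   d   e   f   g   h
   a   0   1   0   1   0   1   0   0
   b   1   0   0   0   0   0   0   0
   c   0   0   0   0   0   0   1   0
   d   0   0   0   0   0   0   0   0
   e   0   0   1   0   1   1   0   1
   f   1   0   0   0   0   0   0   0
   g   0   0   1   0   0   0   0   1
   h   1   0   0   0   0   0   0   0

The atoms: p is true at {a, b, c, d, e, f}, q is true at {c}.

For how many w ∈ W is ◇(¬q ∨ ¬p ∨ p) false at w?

1

a: successors {b, d, f}; ¬q ∨ ¬p ∨ p there: b:T, d:T, f:T. ✓
b: successors {a}; ¬q ∨ ¬p ∨ p there: a:T. ✓
c: successors {g}; ¬q ∨ ¬p ∨ p there: g:T. ✓
d: no successors, so ◇(¬q ∨ ¬p ∨ p) fails. ✗
e: successors {c, e, f, h}; ¬q ∨ ¬p ∨ p there: c:T, e:T, f:T, h:T. ✓
f: successors {a}; ¬q ∨ ¬p ∨ p there: a:T. ✓
g: successors {c, h}; ¬q ∨ ¬p ∨ p there: c:T, h:T. ✓
h: successors {a}; ¬q ∨ ¬p ∨ p there: a:T. ✓
Satisfying worlds: {a, b, c, e, f, g, h}.
So ◇(¬q ∨ ¬p ∨ p) fails at the other 1 world.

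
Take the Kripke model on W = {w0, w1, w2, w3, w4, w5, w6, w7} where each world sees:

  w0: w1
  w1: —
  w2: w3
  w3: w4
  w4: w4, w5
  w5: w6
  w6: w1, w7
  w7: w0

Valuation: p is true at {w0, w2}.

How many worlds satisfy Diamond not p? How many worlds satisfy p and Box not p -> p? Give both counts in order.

6 and 8

For Diamond not p:
w0: successors {w1}; not p there: w1:T. ✓
w1: no successors, so Diamond not p fails. ✗
w2: successors {w3}; not p there: w3:T. ✓
w3: successors {w4}; not p there: w4:T. ✓
w4: successors {w4, w5}; not p there: w4:T, w5:T. ✓
w5: successors {w6}; not p there: w6:T. ✓
w6: successors {w1, w7}; not p there: w1:T, w7:T. ✓
w7: successors {w0}; not p there: w0:F. ✗
— 6 worlds.
For p and Box not p -> p:
w0: p and Box not p is T, p is T. ✓
w1: p and Box not p is F, p is F. ✓
w2: p and Box not p is T, p is T. ✓
w3: p and Box not p is F, p is F. ✓
w4: p and Box not p is F, p is F. ✓
w5: p and Box not p is F, p is F. ✓
w6: p and Box not p is F, p is F. ✓
w7: p and Box not p is F, p is F. ✓
— 8 worlds.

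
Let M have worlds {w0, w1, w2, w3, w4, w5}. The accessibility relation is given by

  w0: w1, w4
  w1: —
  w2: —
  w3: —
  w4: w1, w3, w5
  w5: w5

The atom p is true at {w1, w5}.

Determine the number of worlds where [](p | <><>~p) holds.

4

w0: successors {w1, w4}; p | <><>~p there: w1:T, w4:F. ✗
w1: no successors, so [](p | <><>~p) holds vacuously. ✓
w2: no successors, so [](p | <><>~p) holds vacuously. ✓
w3: no successors, so [](p | <><>~p) holds vacuously. ✓
w4: successors {w1, w3, w5}; p | <><>~p there: w1:T, w3:F, w5:T. ✗
w5: successors {w5}; p | <><>~p there: w5:T. ✓
Satisfying worlds: {w1, w2, w3, w5}.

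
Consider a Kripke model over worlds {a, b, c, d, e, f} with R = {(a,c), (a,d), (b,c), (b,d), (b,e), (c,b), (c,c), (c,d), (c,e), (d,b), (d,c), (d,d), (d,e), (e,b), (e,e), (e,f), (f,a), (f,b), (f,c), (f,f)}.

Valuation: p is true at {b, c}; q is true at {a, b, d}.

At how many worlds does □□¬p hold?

a: successors {c, d}; □¬p there: c:F, d:F. ✗
b: successors {c, d, e}; □¬p there: c:F, d:F, e:F. ✗
c: successors {b, c, d, e}; □¬p there: b:F, c:F, d:F, e:F. ✗
d: successors {b, c, d, e}; □¬p there: b:F, c:F, d:F, e:F. ✗
e: successors {b, e, f}; □¬p there: b:F, e:F, f:F. ✗
f: successors {a, b, c, f}; □¬p there: a:F, b:F, c:F, f:F. ✗
Satisfying worlds: ∅.

0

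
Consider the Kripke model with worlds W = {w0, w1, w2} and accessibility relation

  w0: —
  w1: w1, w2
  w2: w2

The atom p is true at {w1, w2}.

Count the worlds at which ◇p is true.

2

w0: no successors, so ◇p fails. ✗
w1: successors {w1, w2}; p there: w1:T, w2:T. ✓
w2: successors {w2}; p there: w2:T. ✓
Satisfying worlds: {w1, w2}.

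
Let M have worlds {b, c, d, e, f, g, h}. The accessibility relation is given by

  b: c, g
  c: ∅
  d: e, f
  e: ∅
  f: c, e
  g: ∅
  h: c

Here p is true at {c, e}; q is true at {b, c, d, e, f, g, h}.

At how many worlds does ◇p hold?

4

b: successors {c, g}; p there: c:T, g:F. ✓
c: no successors, so ◇p fails. ✗
d: successors {e, f}; p there: e:T, f:F. ✓
e: no successors, so ◇p fails. ✗
f: successors {c, e}; p there: c:T, e:T. ✓
g: no successors, so ◇p fails. ✗
h: successors {c}; p there: c:T. ✓
Satisfying worlds: {b, d, f, h}.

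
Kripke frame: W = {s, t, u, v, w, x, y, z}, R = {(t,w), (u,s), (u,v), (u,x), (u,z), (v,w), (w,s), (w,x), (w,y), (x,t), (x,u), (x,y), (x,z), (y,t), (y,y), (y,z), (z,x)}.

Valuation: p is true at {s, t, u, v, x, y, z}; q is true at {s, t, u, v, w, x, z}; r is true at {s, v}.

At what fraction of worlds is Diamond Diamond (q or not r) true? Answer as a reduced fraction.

7/8

s: no successors, so Diamond Diamond (q or not r) fails. ✗
t: successors {w}; Diamond (q or not r) there: w:T. ✓
u: successors {s, v, x, z}; Diamond (q or not r) there: s:F, v:T, x:T, z:T. ✓
v: successors {w}; Diamond (q or not r) there: w:T. ✓
w: successors {s, x, y}; Diamond (q or not r) there: s:F, x:T, y:T. ✓
x: successors {t, u, y, z}; Diamond (q or not r) there: t:T, u:T, y:T, z:T. ✓
y: successors {t, y, z}; Diamond (q or not r) there: t:T, y:T, z:T. ✓
z: successors {x}; Diamond (q or not r) there: x:T. ✓
That's 7 of 8 worlds, so 7/8.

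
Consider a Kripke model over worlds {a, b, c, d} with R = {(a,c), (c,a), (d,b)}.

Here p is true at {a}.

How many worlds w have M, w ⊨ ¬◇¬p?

a: ◇¬p is T. ✗
b: ◇¬p is F. ✓
c: ◇¬p is F. ✓
d: ◇¬p is T. ✗
Satisfying worlds: {b, c}.

2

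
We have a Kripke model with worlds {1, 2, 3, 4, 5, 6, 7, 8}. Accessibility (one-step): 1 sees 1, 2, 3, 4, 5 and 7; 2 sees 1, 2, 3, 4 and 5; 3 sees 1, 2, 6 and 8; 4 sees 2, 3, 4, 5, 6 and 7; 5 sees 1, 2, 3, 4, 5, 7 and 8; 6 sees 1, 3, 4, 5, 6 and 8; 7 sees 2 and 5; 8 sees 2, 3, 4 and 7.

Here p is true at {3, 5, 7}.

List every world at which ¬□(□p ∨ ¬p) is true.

{1, 2, 4, 5, 6, 7, 8}

1: □(□p ∨ ¬p) is F. ✓
2: □(□p ∨ ¬p) is F. ✓
3: □(□p ∨ ¬p) is T. ✗
4: □(□p ∨ ¬p) is F. ✓
5: □(□p ∨ ¬p) is F. ✓
6: □(□p ∨ ¬p) is F. ✓
7: □(□p ∨ ¬p) is F. ✓
8: □(□p ∨ ¬p) is F. ✓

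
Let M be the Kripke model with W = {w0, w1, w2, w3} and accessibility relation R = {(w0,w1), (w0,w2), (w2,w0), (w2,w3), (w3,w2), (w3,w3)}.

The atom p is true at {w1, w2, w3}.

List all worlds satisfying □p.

{w0, w1, w3}

w0: successors {w1, w2}; p there: w1:T, w2:T. ✓
w1: no successors, so □p holds vacuously. ✓
w2: successors {w0, w3}; p there: w0:F, w3:T. ✗
w3: successors {w2, w3}; p there: w2:T, w3:T. ✓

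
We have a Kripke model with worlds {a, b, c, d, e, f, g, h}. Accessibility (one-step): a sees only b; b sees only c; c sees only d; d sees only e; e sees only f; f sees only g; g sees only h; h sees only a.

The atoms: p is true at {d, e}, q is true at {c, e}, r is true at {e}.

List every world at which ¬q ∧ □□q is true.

{a}

a: ¬q is T, □□q is T. ✓
b: ¬q is T, □□q is F. ✗
c: ¬q is F, □□q is T. ✗
d: ¬q is T, □□q is F. ✗
e: ¬q is F, □□q is F. ✗
f: ¬q is T, □□q is F. ✗
g: ¬q is T, □□q is F. ✗
h: ¬q is T, □□q is F. ✗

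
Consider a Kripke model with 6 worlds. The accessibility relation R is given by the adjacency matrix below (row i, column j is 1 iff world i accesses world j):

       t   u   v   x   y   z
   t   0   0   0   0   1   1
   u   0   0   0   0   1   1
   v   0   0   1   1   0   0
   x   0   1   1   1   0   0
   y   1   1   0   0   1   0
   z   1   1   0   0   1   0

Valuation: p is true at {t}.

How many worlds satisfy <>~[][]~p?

5

t: successors {y, z}; ~[][]~p there: y:T, z:T. ✓
u: successors {y, z}; ~[][]~p there: y:T, z:T. ✓
v: successors {v, x}; ~[][]~p there: v:F, x:F. ✗
x: successors {u, v, x}; ~[][]~p there: u:T, v:F, x:F. ✓
y: successors {t, u, y}; ~[][]~p there: t:T, u:T, y:T. ✓
z: successors {t, u, y}; ~[][]~p there: t:T, u:T, y:T. ✓
Satisfying worlds: {t, u, x, y, z}.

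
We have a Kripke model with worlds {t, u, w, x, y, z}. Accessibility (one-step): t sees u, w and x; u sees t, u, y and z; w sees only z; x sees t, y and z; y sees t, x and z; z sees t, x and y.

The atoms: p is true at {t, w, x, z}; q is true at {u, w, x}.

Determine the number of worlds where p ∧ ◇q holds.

2

t: p is T, ◇q is T. ✓
u: p is F, ◇q is T. ✗
w: p is T, ◇q is F. ✗
x: p is T, ◇q is F. ✗
y: p is F, ◇q is T. ✗
z: p is T, ◇q is T. ✓
Satisfying worlds: {t, z}.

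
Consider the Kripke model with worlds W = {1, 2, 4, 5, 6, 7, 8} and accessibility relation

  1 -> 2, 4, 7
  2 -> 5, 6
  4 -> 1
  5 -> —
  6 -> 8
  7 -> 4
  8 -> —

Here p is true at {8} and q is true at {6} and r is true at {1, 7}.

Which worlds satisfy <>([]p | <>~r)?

{1, 2, 4, 6}

1: successors {2, 4, 7}; []p | <>~r there: 2:T, 4:F, 7:T. ✓
2: successors {5, 6}; []p | <>~r there: 5:T, 6:T. ✓
4: successors {1}; []p | <>~r there: 1:T. ✓
5: no successors, so <>([]p | <>~r) fails. ✗
6: successors {8}; []p | <>~r there: 8:T. ✓
7: successors {4}; []p | <>~r there: 4:F. ✗
8: no successors, so <>([]p | <>~r) fails. ✗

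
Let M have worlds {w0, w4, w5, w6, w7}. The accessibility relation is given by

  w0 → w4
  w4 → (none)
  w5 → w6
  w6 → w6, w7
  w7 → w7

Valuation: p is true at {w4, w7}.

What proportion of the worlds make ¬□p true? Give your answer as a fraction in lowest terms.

w0: □p is T. ✗
w4: □p is T. ✗
w5: □p is F. ✓
w6: □p is F. ✓
w7: □p is T. ✗
That's 2 of 5 worlds, so 2/5.

2/5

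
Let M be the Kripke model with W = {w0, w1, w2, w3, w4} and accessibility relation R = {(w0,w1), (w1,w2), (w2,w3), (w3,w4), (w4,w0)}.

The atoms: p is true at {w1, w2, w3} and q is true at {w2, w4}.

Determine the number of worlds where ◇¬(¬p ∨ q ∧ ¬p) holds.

3

w0: successors {w1}; ¬(¬p ∨ q ∧ ¬p) there: w1:T. ✓
w1: successors {w2}; ¬(¬p ∨ q ∧ ¬p) there: w2:T. ✓
w2: successors {w3}; ¬(¬p ∨ q ∧ ¬p) there: w3:T. ✓
w3: successors {w4}; ¬(¬p ∨ q ∧ ¬p) there: w4:F. ✗
w4: successors {w0}; ¬(¬p ∨ q ∧ ¬p) there: w0:F. ✗
Satisfying worlds: {w0, w1, w2}.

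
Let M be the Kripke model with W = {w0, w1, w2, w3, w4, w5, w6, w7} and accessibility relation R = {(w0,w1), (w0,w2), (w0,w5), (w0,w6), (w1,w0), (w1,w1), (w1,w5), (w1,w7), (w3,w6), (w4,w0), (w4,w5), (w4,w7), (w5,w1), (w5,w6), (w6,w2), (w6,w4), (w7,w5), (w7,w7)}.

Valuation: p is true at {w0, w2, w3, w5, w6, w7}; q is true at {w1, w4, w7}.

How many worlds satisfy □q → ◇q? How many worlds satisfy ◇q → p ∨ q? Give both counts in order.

7 and 8

For □q → ◇q:
w0: □q is F, ◇q is T. ✓
w1: □q is F, ◇q is T. ✓
w2: □q is T, ◇q is F. ✗
w3: □q is F, ◇q is F. ✓
w4: □q is F, ◇q is T. ✓
w5: □q is F, ◇q is T. ✓
w6: □q is F, ◇q is T. ✓
w7: □q is F, ◇q is T. ✓
— 7 worlds.
For ◇q → p ∨ q:
w0: ◇q is T, p ∨ q is T. ✓
w1: ◇q is T, p ∨ q is T. ✓
w2: ◇q is F, p ∨ q is T. ✓
w3: ◇q is F, p ∨ q is T. ✓
w4: ◇q is T, p ∨ q is T. ✓
w5: ◇q is T, p ∨ q is T. ✓
w6: ◇q is T, p ∨ q is T. ✓
w7: ◇q is T, p ∨ q is T. ✓
— 8 worlds.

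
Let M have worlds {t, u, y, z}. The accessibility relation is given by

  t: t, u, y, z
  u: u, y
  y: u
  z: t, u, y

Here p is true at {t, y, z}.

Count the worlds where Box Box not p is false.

t: successors {t, u, y, z}; Box not p there: t:F, u:F, y:T, z:F. ✗
u: successors {u, y}; Box not p there: u:F, y:T. ✗
y: successors {u}; Box not p there: u:F. ✗
z: successors {t, u, y}; Box not p there: t:F, u:F, y:T. ✗
Satisfying worlds: ∅.
So Box Box not p fails at the other 4 worlds.

4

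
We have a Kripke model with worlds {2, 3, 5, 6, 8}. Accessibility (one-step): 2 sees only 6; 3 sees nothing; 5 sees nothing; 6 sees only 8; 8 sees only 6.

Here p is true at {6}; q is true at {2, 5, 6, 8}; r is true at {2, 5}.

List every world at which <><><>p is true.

2: successors {6}; <><>p there: 6:T. ✓
3: no successors, so <><><>p fails. ✗
5: no successors, so <><><>p fails. ✗
6: successors {8}; <><>p there: 8:F. ✗
8: successors {6}; <><>p there: 6:T. ✓

{2, 8}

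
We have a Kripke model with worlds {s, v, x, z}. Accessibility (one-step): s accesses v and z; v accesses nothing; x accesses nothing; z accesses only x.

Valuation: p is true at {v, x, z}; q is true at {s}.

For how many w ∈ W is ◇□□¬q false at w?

s: successors {v, z}; □□¬q there: v:T, z:T. ✓
v: no successors, so ◇□□¬q fails. ✗
x: no successors, so ◇□□¬q fails. ✗
z: successors {x}; □□¬q there: x:T. ✓
Satisfying worlds: {s, z}.
So ◇□□¬q fails at the other 2 worlds.

2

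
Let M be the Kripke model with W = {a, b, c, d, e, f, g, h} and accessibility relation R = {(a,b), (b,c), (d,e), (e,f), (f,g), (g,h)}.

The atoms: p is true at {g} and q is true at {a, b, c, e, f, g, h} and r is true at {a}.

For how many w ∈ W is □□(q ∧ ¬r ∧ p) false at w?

3

a: successors {b}; □(q ∧ ¬r ∧ p) there: b:F. ✗
b: successors {c}; □(q ∧ ¬r ∧ p) there: c:T. ✓
c: no successors, so □□(q ∧ ¬r ∧ p) holds vacuously. ✓
d: successors {e}; □(q ∧ ¬r ∧ p) there: e:F. ✗
e: successors {f}; □(q ∧ ¬r ∧ p) there: f:T. ✓
f: successors {g}; □(q ∧ ¬r ∧ p) there: g:F. ✗
g: successors {h}; □(q ∧ ¬r ∧ p) there: h:T. ✓
h: no successors, so □□(q ∧ ¬r ∧ p) holds vacuously. ✓
Satisfying worlds: {b, c, e, g, h}.
So □□(q ∧ ¬r ∧ p) fails at the other 3 worlds.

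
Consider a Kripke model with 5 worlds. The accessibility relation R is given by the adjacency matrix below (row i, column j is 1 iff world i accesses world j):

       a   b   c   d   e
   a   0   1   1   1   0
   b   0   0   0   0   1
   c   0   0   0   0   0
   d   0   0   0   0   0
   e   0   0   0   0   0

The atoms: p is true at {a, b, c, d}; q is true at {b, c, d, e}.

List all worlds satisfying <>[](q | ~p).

{a, b}

a: successors {b, c, d}; [](q | ~p) there: b:T, c:T, d:T. ✓
b: successors {e}; [](q | ~p) there: e:T. ✓
c: no successors, so <>[](q | ~p) fails. ✗
d: no successors, so <>[](q | ~p) fails. ✗
e: no successors, so <>[](q | ~p) fails. ✗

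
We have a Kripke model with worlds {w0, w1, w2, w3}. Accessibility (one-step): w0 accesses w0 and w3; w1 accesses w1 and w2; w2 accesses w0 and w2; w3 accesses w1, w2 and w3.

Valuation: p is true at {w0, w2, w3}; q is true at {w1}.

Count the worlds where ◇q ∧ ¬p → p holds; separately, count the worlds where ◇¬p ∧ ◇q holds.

For ◇q ∧ ¬p → p:
w0: ◇q ∧ ¬p is F, p is T. ✓
w1: ◇q ∧ ¬p is T, p is F. ✗
w2: ◇q ∧ ¬p is F, p is T. ✓
w3: ◇q ∧ ¬p is F, p is T. ✓
— 3 worlds.
For ◇¬p ∧ ◇q:
w0: ◇¬p is F, ◇q is F. ✗
w1: ◇¬p is T, ◇q is T. ✓
w2: ◇¬p is F, ◇q is F. ✗
w3: ◇¬p is T, ◇q is T. ✓
— 2 worlds.

3 and 2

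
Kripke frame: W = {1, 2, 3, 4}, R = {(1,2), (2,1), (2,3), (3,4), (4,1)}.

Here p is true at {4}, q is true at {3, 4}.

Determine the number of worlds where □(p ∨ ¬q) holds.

1: successors {2}; p ∨ ¬q there: 2:T. ✓
2: successors {1, 3}; p ∨ ¬q there: 1:T, 3:F. ✗
3: successors {4}; p ∨ ¬q there: 4:T. ✓
4: successors {1}; p ∨ ¬q there: 1:T. ✓
Satisfying worlds: {1, 3, 4}.

3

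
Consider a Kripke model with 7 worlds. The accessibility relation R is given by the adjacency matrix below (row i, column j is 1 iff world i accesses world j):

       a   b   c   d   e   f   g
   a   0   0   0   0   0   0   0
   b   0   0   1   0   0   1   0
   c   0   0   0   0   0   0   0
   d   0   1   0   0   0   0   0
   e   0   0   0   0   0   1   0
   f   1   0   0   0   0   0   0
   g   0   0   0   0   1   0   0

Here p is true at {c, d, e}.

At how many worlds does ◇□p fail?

5

a: no successors, so ◇□p fails. ✗
b: successors {c, f}; □p there: c:T, f:F. ✓
c: no successors, so ◇□p fails. ✗
d: successors {b}; □p there: b:F. ✗
e: successors {f}; □p there: f:F. ✗
f: successors {a}; □p there: a:T. ✓
g: successors {e}; □p there: e:F. ✗
Satisfying worlds: {b, f}.
So ◇□p fails at the other 5 worlds.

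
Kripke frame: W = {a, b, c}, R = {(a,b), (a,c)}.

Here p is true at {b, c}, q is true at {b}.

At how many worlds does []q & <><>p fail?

3

a: []q is F, <><>p is F. ✗
b: []q is T, <><>p is F. ✗
c: []q is T, <><>p is F. ✗
Satisfying worlds: ∅.
So []q & <><>p fails at the other 3 worlds.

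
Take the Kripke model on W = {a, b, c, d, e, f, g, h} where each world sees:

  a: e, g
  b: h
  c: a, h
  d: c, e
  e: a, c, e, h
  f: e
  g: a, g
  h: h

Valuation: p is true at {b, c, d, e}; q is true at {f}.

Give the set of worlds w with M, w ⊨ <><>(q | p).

a: successors {e, g}; <>(q | p) there: e:T, g:F. ✓
b: successors {h}; <>(q | p) there: h:F. ✗
c: successors {a, h}; <>(q | p) there: a:T, h:F. ✓
d: successors {c, e}; <>(q | p) there: c:F, e:T. ✓
e: successors {a, c, e, h}; <>(q | p) there: a:T, c:F, e:T, h:F. ✓
f: successors {e}; <>(q | p) there: e:T. ✓
g: successors {a, g}; <>(q | p) there: a:T, g:F. ✓
h: successors {h}; <>(q | p) there: h:F. ✗

{a, c, d, e, f, g}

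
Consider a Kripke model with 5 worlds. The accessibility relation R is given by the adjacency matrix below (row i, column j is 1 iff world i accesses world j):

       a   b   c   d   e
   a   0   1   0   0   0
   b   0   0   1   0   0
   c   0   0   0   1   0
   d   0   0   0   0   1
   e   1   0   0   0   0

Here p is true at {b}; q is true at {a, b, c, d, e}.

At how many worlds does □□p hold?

a: successors {b}; □p there: b:F. ✗
b: successors {c}; □p there: c:F. ✗
c: successors {d}; □p there: d:F. ✗
d: successors {e}; □p there: e:F. ✗
e: successors {a}; □p there: a:T. ✓
Satisfying worlds: {e}.

1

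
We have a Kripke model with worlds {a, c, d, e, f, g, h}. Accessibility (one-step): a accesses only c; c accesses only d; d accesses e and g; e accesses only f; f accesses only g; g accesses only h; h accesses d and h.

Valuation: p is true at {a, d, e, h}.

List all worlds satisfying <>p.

{c, d, g, h}

a: successors {c}; p there: c:F. ✗
c: successors {d}; p there: d:T. ✓
d: successors {e, g}; p there: e:T, g:F. ✓
e: successors {f}; p there: f:F. ✗
f: successors {g}; p there: g:F. ✗
g: successors {h}; p there: h:T. ✓
h: successors {d, h}; p there: d:T, h:T. ✓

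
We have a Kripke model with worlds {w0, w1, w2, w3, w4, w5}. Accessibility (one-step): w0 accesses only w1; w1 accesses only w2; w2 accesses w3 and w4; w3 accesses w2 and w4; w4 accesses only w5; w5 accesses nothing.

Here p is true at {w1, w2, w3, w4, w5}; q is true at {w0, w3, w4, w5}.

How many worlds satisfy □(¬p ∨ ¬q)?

w0: successors {w1}; ¬p ∨ ¬q there: w1:T. ✓
w1: successors {w2}; ¬p ∨ ¬q there: w2:T. ✓
w2: successors {w3, w4}; ¬p ∨ ¬q there: w3:F, w4:F. ✗
w3: successors {w2, w4}; ¬p ∨ ¬q there: w2:T, w4:F. ✗
w4: successors {w5}; ¬p ∨ ¬q there: w5:F. ✗
w5: no successors, so □(¬p ∨ ¬q) holds vacuously. ✓
Satisfying worlds: {w0, w1, w5}.

3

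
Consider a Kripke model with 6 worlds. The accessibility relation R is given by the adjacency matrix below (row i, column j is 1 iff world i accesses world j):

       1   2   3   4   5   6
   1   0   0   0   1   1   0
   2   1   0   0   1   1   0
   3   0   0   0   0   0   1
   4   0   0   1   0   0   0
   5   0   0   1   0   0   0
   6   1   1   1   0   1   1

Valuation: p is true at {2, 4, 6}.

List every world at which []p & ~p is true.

1: []p is F, ~p is T. ✗
2: []p is F, ~p is F. ✗
3: []p is T, ~p is T. ✓
4: []p is F, ~p is F. ✗
5: []p is F, ~p is T. ✗
6: []p is F, ~p is F. ✗

{3}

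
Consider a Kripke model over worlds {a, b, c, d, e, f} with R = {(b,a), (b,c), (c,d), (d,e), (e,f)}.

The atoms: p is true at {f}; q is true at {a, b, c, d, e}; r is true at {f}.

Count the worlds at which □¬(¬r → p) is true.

a: no successors, so □¬(¬r → p) holds vacuously. ✓
b: successors {a, c}; ¬(¬r → p) there: a:T, c:T. ✓
c: successors {d}; ¬(¬r → p) there: d:T. ✓
d: successors {e}; ¬(¬r → p) there: e:T. ✓
e: successors {f}; ¬(¬r → p) there: f:F. ✗
f: no successors, so □¬(¬r → p) holds vacuously. ✓
Satisfying worlds: {a, b, c, d, f}.

5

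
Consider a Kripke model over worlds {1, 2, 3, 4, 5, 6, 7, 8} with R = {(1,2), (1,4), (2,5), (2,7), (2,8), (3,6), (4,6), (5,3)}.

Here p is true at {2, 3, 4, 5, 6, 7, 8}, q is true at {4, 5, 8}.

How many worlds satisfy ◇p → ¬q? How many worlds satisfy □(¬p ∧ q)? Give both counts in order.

6 and 3

For ◇p → ¬q:
1: ◇p is T, ¬q is T. ✓
2: ◇p is T, ¬q is T. ✓
3: ◇p is T, ¬q is T. ✓
4: ◇p is T, ¬q is F. ✗
5: ◇p is T, ¬q is F. ✗
6: ◇p is F, ¬q is T. ✓
7: ◇p is F, ¬q is T. ✓
8: ◇p is F, ¬q is F. ✓
— 6 worlds.
For □(¬p ∧ q):
1: successors {2, 4}; ¬p ∧ q there: 2:F, 4:F. ✗
2: successors {5, 7, 8}; ¬p ∧ q there: 5:F, 7:F, 8:F. ✗
3: successors {6}; ¬p ∧ q there: 6:F. ✗
4: successors {6}; ¬p ∧ q there: 6:F. ✗
5: successors {3}; ¬p ∧ q there: 3:F. ✗
6: no successors, so □(¬p ∧ q) holds vacuously. ✓
7: no successors, so □(¬p ∧ q) holds vacuously. ✓
8: no successors, so □(¬p ∧ q) holds vacuously. ✓
— 3 worlds.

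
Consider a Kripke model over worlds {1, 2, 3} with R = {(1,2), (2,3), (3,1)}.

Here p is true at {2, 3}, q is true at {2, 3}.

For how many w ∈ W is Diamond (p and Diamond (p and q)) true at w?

1

1: successors {2}; p and Diamond (p and q) there: 2:T. ✓
2: successors {3}; p and Diamond (p and q) there: 3:F. ✗
3: successors {1}; p and Diamond (p and q) there: 1:F. ✗
Satisfying worlds: {1}.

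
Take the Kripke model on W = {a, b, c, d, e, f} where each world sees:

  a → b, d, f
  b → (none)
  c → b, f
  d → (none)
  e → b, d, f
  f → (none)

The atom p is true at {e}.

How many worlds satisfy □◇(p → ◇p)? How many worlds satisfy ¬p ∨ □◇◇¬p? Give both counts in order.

For □◇(p → ◇p):
a: successors {b, d, f}; ◇(p → ◇p) there: b:F, d:F, f:F. ✗
b: no successors, so □◇(p → ◇p) holds vacuously. ✓
c: successors {b, f}; ◇(p → ◇p) there: b:F, f:F. ✗
d: no successors, so □◇(p → ◇p) holds vacuously. ✓
e: successors {b, d, f}; ◇(p → ◇p) there: b:F, d:F, f:F. ✗
f: no successors, so □◇(p → ◇p) holds vacuously. ✓
— 3 worlds.
For ¬p ∨ □◇◇¬p:
a: ¬p is T, □◇◇¬p is F. ✓
b: ¬p is T, □◇◇¬p is T. ✓
c: ¬p is T, □◇◇¬p is F. ✓
d: ¬p is T, □◇◇¬p is T. ✓
e: ¬p is F, □◇◇¬p is F. ✗
f: ¬p is T, □◇◇¬p is T. ✓
— 5 worlds.

3 and 5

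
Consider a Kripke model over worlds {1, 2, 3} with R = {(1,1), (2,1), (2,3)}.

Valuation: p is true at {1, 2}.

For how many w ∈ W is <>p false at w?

1: successors {1}; p there: 1:T. ✓
2: successors {1, 3}; p there: 1:T, 3:F. ✓
3: no successors, so <>p fails. ✗
Satisfying worlds: {1, 2}.
So <>p fails at the other 1 world.

1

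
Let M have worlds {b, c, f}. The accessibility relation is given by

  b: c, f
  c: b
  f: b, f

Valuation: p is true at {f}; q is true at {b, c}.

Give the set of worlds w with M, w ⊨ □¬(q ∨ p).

∅

b: successors {c, f}; ¬(q ∨ p) there: c:F, f:F. ✗
c: successors {b}; ¬(q ∨ p) there: b:F. ✗
f: successors {b, f}; ¬(q ∨ p) there: b:F, f:F. ✗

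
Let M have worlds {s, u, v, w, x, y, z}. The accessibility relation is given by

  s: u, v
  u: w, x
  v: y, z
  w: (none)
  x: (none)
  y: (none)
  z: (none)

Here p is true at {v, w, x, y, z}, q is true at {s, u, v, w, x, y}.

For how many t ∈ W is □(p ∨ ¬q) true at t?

6

s: successors {u, v}; p ∨ ¬q there: u:F, v:T. ✗
u: successors {w, x}; p ∨ ¬q there: w:T, x:T. ✓
v: successors {y, z}; p ∨ ¬q there: y:T, z:T. ✓
w: no successors, so □(p ∨ ¬q) holds vacuously. ✓
x: no successors, so □(p ∨ ¬q) holds vacuously. ✓
y: no successors, so □(p ∨ ¬q) holds vacuously. ✓
z: no successors, so □(p ∨ ¬q) holds vacuously. ✓
Satisfying worlds: {u, v, w, x, y, z}.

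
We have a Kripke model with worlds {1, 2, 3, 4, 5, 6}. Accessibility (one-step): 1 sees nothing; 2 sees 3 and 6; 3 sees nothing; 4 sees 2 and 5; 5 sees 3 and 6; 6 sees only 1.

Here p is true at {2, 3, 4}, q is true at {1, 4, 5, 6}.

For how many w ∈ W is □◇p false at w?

3

1: no successors, so □◇p holds vacuously. ✓
2: successors {3, 6}; ◇p there: 3:F, 6:F. ✗
3: no successors, so □◇p holds vacuously. ✓
4: successors {2, 5}; ◇p there: 2:T, 5:T. ✓
5: successors {3, 6}; ◇p there: 3:F, 6:F. ✗
6: successors {1}; ◇p there: 1:F. ✗
Satisfying worlds: {1, 3, 4}.
So □◇p fails at the other 3 worlds.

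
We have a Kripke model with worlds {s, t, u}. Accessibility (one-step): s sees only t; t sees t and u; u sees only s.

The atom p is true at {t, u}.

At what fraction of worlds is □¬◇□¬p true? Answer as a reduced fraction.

s: successors {t}; ¬◇□¬p there: t:F. ✗
t: successors {t, u}; ¬◇□¬p there: t:F, u:T. ✗
u: successors {s}; ¬◇□¬p there: s:T. ✓
That's 1 of 3 worlds, so 1/3.

1/3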